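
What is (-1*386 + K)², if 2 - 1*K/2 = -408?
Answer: 188356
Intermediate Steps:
K = 820 (K = 4 - 2*(-408) = 4 + 816 = 820)
(-1*386 + K)² = (-1*386 + 820)² = (-386 + 820)² = 434² = 188356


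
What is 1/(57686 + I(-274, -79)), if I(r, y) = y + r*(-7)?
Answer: 1/59525 ≈ 1.6800e-5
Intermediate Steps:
I(r, y) = y - 7*r
1/(57686 + I(-274, -79)) = 1/(57686 + (-79 - 7*(-274))) = 1/(57686 + (-79 + 1918)) = 1/(57686 + 1839) = 1/59525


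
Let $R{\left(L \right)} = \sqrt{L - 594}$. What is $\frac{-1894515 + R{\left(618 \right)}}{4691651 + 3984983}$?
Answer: $- \frac{1894515}{8676634} + \frac{\sqrt{6}}{4338317} \approx -0.21835$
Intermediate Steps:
$R{\left(L \right)} = \sqrt{-594 + L}$
$\frac{-1894515 + R{\left(618 \right)}}{4691651 + 3984983} = \frac{-1894515 + \sqrt{-594 + 618}}{4691651 + 3984983} = \frac{-1894515 + \sqrt{24}}{8676634} = \left(-1894515 + 2 \sqrt{6}\right) \frac{1}{8676634} = - \frac{1894515}{8676634} + \frac{\sqrt{6}}{4338317}$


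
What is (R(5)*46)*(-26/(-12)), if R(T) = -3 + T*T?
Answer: 6578/3 ≈ 2192.7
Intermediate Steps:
R(T) = -3 + T**2
(R(5)*46)*(-26/(-12)) = ((-3 + 5**2)*46)*(-26/(-12)) = ((-3 + 25)*46)*(-26*(-1/12)) = (22*46)*(13/6) = 1012*(13/6) = 6578/3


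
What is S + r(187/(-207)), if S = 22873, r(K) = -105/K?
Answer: 4298986/187 ≈ 22989.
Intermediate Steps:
S + r(187/(-207)) = 22873 - 105/(187/(-207)) = 22873 - 105/(187*(-1/207)) = 22873 - 105/(-187/207) = 22873 - 105*(-207/187) = 22873 + 21735/187 = 4298986/187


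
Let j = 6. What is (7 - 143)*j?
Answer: -816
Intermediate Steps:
(7 - 143)*j = (7 - 143)*6 = -136*6 = -816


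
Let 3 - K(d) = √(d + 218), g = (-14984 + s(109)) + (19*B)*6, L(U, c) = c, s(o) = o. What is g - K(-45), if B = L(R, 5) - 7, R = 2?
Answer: -15106 + √173 ≈ -15093.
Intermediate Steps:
B = -2 (B = 5 - 7 = -2)
g = -15103 (g = (-14984 + 109) + (19*(-2))*6 = -14875 - 38*6 = -14875 - 228 = -15103)
K(d) = 3 - √(218 + d) (K(d) = 3 - √(d + 218) = 3 - √(218 + d))
g - K(-45) = -15103 - (3 - √(218 - 45)) = -15103 - (3 - √173) = -15103 + (-3 + √173) = -15106 + √173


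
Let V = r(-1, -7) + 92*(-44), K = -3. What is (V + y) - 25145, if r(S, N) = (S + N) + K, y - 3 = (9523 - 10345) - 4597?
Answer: -34620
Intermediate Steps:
y = -5416 (y = 3 + ((9523 - 10345) - 4597) = 3 + (-822 - 4597) = 3 - 5419 = -5416)
r(S, N) = -3 + N + S (r(S, N) = (S + N) - 3 = (N + S) - 3 = -3 + N + S)
V = -4059 (V = (-3 - 7 - 1) + 92*(-44) = -11 - 4048 = -4059)
(V + y) - 25145 = (-4059 - 5416) - 25145 = -9475 - 25145 = -34620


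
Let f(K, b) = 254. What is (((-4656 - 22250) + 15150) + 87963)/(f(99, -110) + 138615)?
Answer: 76207/138869 ≈ 0.54877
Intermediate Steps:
(((-4656 - 22250) + 15150) + 87963)/(f(99, -110) + 138615) = (((-4656 - 22250) + 15150) + 87963)/(254 + 138615) = ((-26906 + 15150) + 87963)/138869 = (-11756 + 87963)*(1/138869) = 76207*(1/138869) = 76207/138869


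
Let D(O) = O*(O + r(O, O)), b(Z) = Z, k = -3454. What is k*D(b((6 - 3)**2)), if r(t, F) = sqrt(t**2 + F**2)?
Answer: -279774 - 279774*sqrt(2) ≈ -6.7543e+5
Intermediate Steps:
r(t, F) = sqrt(F**2 + t**2)
D(O) = O*(O + sqrt(2)*sqrt(O**2)) (D(O) = O*(O + sqrt(O**2 + O**2)) = O*(O + sqrt(2*O**2)) = O*(O + sqrt(2)*sqrt(O**2)))
k*D(b((6 - 3)**2)) = -3454*(6 - 3)**2*((6 - 3)**2 + sqrt(2)*sqrt(((6 - 3)**2)**2)) = -3454*3**2*(3**2 + sqrt(2)*sqrt((3**2)**2)) = -31086*(9 + sqrt(2)*sqrt(9**2)) = -31086*(9 + sqrt(2)*sqrt(81)) = -31086*(9 + sqrt(2)*9) = -31086*(9 + 9*sqrt(2)) = -3454*(81 + 81*sqrt(2)) = -279774 - 279774*sqrt(2)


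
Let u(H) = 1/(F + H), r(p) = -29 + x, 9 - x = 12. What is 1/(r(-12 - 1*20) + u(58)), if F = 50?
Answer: -108/3455 ≈ -0.031259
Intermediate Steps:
x = -3 (x = 9 - 1*12 = 9 - 12 = -3)
r(p) = -32 (r(p) = -29 - 3 = -32)
u(H) = 1/(50 + H)
1/(r(-12 - 1*20) + u(58)) = 1/(-32 + 1/(50 + 58)) = 1/(-32 + 1/108) = 1/(-3455/108) = -108/3455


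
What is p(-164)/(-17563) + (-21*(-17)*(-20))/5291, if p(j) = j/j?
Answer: -9646547/7148141 ≈ -1.3495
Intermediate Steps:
p(j) = 1
p(-164)/(-17563) + (-21*(-17)*(-20))/5291 = 1/(-17563) + (-21*(-17)*(-20))/5291 = 1*(-1/17563) + (357*(-20))*(1/5291) = -1/17563 - 7140*1/5291 = -1/17563 - 7140/5291 = -9646547/7148141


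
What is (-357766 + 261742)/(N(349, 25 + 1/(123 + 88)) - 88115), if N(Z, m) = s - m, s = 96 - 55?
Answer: 10130532/9294445 ≈ 1.0900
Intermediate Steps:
s = 41
N(Z, m) = 41 - m
(-357766 + 261742)/(N(349, 25 + 1/(123 + 88)) - 88115) = (-357766 + 261742)/((41 - (25 + 1/(123 + 88))) - 88115) = -96024/((41 - (25 + 1/211)) - 88115) = -96024/((41 - 1*5276/211) - 88115) = -96024/((41 - 5276/211) - 88115) = -96024/(3375/211 - 88115) = -96024/(-18588890/211) = -96024*(-211/18588890) = 10130532/9294445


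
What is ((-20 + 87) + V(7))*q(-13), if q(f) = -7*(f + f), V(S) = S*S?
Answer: 21112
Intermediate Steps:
V(S) = S²
q(f) = -14*f
((-20 + 87) + V(7))*q(-13) = ((-20 + 87) + 7²)*(-14*(-13)) = (67 + 49)*182 = 116*182 = 21112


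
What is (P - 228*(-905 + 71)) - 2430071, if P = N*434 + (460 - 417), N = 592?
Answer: -1982948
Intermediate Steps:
P = 256971 (P = 592*434 + (460 - 417) = 256928 + 43 = 256971)
(P - 228*(-905 + 71)) - 2430071 = (256971 - 228*(-905 + 71)) - 2430071 = (256971 - 228*(-834)) - 2430071 = (256971 + 190152) - 2430071 = 447123 - 2430071 = -1982948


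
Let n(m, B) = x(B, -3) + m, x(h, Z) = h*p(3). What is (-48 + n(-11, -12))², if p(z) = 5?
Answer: 14161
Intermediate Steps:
x(h, Z) = 5*h (x(h, Z) = h*5 = 5*h)
n(m, B) = m + 5*B (n(m, B) = 5*B + m = m + 5*B)
(-48 + n(-11, -12))² = (-48 + (-11 + 5*(-12)))² = (-48 + (-11 - 60))² = (-48 - 71)² = (-119)² = 14161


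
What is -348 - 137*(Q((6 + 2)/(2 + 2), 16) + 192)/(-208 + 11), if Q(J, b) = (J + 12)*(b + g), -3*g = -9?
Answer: -5810/197 ≈ -29.492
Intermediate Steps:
g = 3 (g = -⅓*(-9) = 3)
Q(J, b) = (3 + b)*(12 + J) (Q(J, b) = (J + 12)*(b + 3) = (12 + J)*(3 + b) = (3 + b)*(12 + J))
-348 - 137*(Q((6 + 2)/(2 + 2), 16) + 192)/(-208 + 11) = -348 - 137*((36 + 3*((6 + 2)/(2 + 2)) + 12*16 + ((6 + 2)/(2 + 2))*16) + 192)/(-208 + 11) = -348 - 137*((36 + 3*(8/4) + 192 + (8/4)*16) + 192)/(-197) = -348 - 137*((36 + 3*(8*(¼)) + 192 + (8*(¼))*16) + 192)*(-1)/197 = -348 - 137*((36 + 3*2 + 192 + 2*16) + 192)*(-1)/197 = -348 - 137*((36 + 6 + 192 + 32) + 192)*(-1)/197 = -348 - 137*(266 + 192)*(-1)/197 = -348 - 62746*(-1)/197 = -348 - 137*(-458/197) = -348 + 62746/197 = -5810/197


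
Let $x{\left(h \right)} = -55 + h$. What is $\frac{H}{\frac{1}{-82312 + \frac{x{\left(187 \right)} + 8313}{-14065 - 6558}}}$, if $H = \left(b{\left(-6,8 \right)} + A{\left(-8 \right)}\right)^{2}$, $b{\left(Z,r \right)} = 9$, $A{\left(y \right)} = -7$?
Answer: $- \frac{6790115284}{20623} \approx -3.2925 \cdot 10^{5}$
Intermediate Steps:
$H = 4$ ($H = \left(9 - 7\right)^{2} = 2^{2} = 4$)
$\frac{H}{\frac{1}{-82312 + \frac{x{\left(187 \right)} + 8313}{-14065 - 6558}}} = \frac{4}{\frac{1}{-82312 + \frac{\left(-55 + 187\right) + 8313}{-14065 - 6558}}} = \frac{4}{\frac{1}{-82312 + \frac{132 + 8313}{-20623}}} = \frac{4}{\frac{1}{-82312 + 8445 \left(- \frac{1}{20623}\right)}} = \frac{4}{\frac{1}{-82312 - \frac{8445}{20623}}} = \frac{4}{\frac{1}{- \frac{1697528821}{20623}}} = \frac{4}{- \frac{20623}{1697528821}} = 4 \left(- \frac{1697528821}{20623}\right) = - \frac{6790115284}{20623}$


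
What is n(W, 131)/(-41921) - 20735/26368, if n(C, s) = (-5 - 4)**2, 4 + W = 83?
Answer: -8459881/10731776 ≈ -0.78830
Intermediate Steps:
W = 79 (W = -4 + 83 = 79)
n(C, s) = 81 (n(C, s) = (-9)**2 = 81)
n(W, 131)/(-41921) - 20735/26368 = 81/(-41921) - 20735/26368 = 81*(-1/41921) - 20735*1/26368 = -81/41921 - 20735/26368 = -8459881/10731776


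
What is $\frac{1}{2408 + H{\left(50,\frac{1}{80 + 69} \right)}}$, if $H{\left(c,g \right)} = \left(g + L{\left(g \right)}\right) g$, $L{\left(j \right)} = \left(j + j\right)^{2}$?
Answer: $\frac{3307949}{7965541345} \approx 0.00041528$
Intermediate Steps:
$L{\left(j \right)} = 4 j^{2}$ ($L{\left(j \right)} = \left(2 j\right)^{2} = 4 j^{2}$)
$H{\left(c,g \right)} = g \left(g + 4 g^{2}\right)$ ($H{\left(c,g \right)} = \left(g + 4 g^{2}\right) g = g \left(g + 4 g^{2}\right)$)
$\frac{1}{2408 + H{\left(50,\frac{1}{80 + 69} \right)}} = \frac{1}{2408 + \left(\frac{1}{80 + 69}\right)^{2} \left(1 + \frac{4}{80 + 69}\right)} = \frac{1}{2408 + \left(\frac{1}{149}\right)^{2} \left(1 + \frac{4}{149}\right)} = \frac{1}{2408 + \frac{1 + 4 \cdot \frac{1}{149}}{22201}} = \frac{1}{2408 + \frac{1 + \frac{4}{149}}{22201}} = \frac{1}{2408 + \frac{1}{22201} \cdot \frac{153}{149}} = \frac{1}{2408 + \frac{153}{3307949}} = \frac{1}{\frac{7965541345}{3307949}} = \frac{3307949}{7965541345}$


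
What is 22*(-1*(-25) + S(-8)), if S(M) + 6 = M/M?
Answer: 440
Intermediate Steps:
S(M) = -5 (S(M) = -6 + M/M = -6 + 1 = -5)
22*(-1*(-25) + S(-8)) = 22*(-1*(-25) - 5) = 22*(25 - 5) = 22*20 = 440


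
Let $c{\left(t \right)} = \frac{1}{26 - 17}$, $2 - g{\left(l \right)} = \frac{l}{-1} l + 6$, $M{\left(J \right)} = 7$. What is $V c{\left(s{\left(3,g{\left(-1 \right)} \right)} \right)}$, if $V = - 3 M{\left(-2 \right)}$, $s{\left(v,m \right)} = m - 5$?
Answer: $- \frac{7}{3} \approx -2.3333$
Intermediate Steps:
$g{\left(l \right)} = -4 + l^{2}$ ($g{\left(l \right)} = 2 - \left(\frac{l}{-1} l + 6\right) = 2 - \left(l \left(-1\right) l + 6\right) = 2 - \left(- l l + 6\right) = 2 - \left(- l^{2} + 6\right) = 2 - \left(6 - l^{2}\right) = 2 + \left(-6 + l^{2}\right) = -4 + l^{2}$)
$s{\left(v,m \right)} = -5 + m$
$c{\left(t \right)} = \frac{1}{9}$
$V = -21$ ($V = \left(-3\right) 7 = -21$)
$V c{\left(s{\left(3,g{\left(-1 \right)} \right)} \right)} = \left(-21\right) \frac{1}{9} = - \frac{7}{3}$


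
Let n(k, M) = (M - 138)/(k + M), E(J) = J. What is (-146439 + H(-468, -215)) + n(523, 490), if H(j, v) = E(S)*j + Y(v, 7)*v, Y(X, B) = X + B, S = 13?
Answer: -109204087/1013 ≈ -1.0780e+5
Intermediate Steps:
Y(X, B) = B + X
H(j, v) = 13*j + v*(7 + v) (H(j, v) = 13*j + (7 + v)*v = 13*j + v*(7 + v))
n(k, M) = (-138 + M)/(M + k)
(-146439 + H(-468, -215)) + n(523, 490) = (-146439 + (13*(-468) - 215*(7 - 215))) + (-138 + 490)/(490 + 523) = (-146439 + (-6084 - 215*(-208))) + 352/1013 = (-146439 + (-6084 + 44720)) + (1/1013)*352 = (-146439 + 38636) + 352/1013 = -107803 + 352/1013 = -109204087/1013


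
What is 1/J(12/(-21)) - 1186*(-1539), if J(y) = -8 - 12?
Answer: 36505079/20 ≈ 1.8253e+6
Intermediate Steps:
J(y) = -20
1/J(12/(-21)) - 1186*(-1539) = 1/(-20) - 1186*(-1539) = -1/20 + 1825254 = 36505079/20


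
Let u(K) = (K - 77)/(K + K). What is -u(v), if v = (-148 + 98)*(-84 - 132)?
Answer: -10723/21600 ≈ -0.49644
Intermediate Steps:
v = 10800 (v = -50*(-216) = 10800)
u(K) = (-77 + K)/(2*K) (u(K) = (-77 + K)/((2*K)) = (-77 + K)*(1/(2*K)) = (-77 + K)/(2*K))
-u(v) = -(-77 + 10800)/(2*10800) = -10723/(2*10800) = -1*10723/21600 = -10723/21600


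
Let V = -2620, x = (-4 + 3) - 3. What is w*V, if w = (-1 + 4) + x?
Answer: 2620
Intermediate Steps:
x = -4 (x = -1 - 3 = -4)
w = -1 (w = (-1 + 4) - 4 = 3 - 4 = -1)
w*V = -1*(-2620) = 2620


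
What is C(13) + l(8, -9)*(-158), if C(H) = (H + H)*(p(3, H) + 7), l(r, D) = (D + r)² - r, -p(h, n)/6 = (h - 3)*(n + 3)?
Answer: 1288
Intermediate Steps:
p(h, n) = -6*(-3 + h)*(3 + n) (p(h, n) = -6*(h - 3)*(n + 3) = -6*(-3 + h)*(3 + n))
C(H) = 14*H (C(H) = (H + H)*((54 - 18*3 + 18*H - 6*3*H) + 7) = (2*H)*((54 - 54 + 18*H - 18*H) + 7) = (2*H)*(0 + 7) = (2*H)*7 = 14*H)
C(13) + l(8, -9)*(-158) = 14*13 + ((-9 + 8)² - 1*8)*(-158) = 182 + ((-1)² - 8)*(-158) = 182 + (1 - 8)*(-158) = 182 - 7*(-158) = 182 + 1106 = 1288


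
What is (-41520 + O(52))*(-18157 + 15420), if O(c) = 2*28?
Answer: 113486968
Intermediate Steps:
O(c) = 56
(-41520 + O(52))*(-18157 + 15420) = (-41520 + 56)*(-18157 + 15420) = -41464*(-2737) = 113486968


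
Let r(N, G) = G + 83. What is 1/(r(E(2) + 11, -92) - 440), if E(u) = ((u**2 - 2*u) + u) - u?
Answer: -1/449 ≈ -0.0022272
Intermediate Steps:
E(u) = u**2 - 2*u (E(u) = (u**2 - u) - u = u**2 - 2*u)
r(N, G) = 83 + G
1/(r(E(2) + 11, -92) - 440) = 1/((83 - 92) - 440) = 1/(-9 - 440) = 1/(-449) = -1/449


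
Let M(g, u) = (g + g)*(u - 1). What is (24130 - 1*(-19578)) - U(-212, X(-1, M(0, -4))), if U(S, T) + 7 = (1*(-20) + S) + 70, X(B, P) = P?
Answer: 43877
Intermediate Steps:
M(g, u) = 2*g*(-1 + u) (M(g, u) = (2*g)*(-1 + u) = 2*g*(-1 + u))
U(S, T) = 43 + S (U(S, T) = -7 + ((1*(-20) + S) + 70) = -7 + ((-20 + S) + 70) = -7 + (50 + S) = 43 + S)
(24130 - 1*(-19578)) - U(-212, X(-1, M(0, -4))) = (24130 - 1*(-19578)) - (43 - 212) = (24130 + 19578) - 1*(-169) = 43708 + 169 = 43877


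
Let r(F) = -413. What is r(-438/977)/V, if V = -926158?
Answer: 413/926158 ≈ 0.00044593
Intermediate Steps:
r(-438/977)/V = -413/(-926158) = -413*(-1/926158) = 413/926158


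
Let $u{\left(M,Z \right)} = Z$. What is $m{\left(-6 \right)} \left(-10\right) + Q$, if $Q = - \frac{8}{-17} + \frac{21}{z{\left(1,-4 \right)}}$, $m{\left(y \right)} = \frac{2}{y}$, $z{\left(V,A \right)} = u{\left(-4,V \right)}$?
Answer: $\frac{1265}{51} \approx 24.804$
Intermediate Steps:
$z{\left(V,A \right)} = V$
$Q = \frac{365}{17}$ ($Q = - \frac{8}{-17} + \frac{21}{1} = \left(-8\right) \left(- \frac{1}{17}\right) + 21 \cdot 1 = \frac{8}{17} + 21 = \frac{365}{17} \approx 21.471$)
$m{\left(-6 \right)} \left(-10\right) + Q = \frac{2}{-6} \left(-10\right) + \frac{365}{17} = 2 \left(- \frac{1}{6}\right) \left(-10\right) + \frac{365}{17} = \left(- \frac{1}{3}\right) \left(-10\right) + \frac{365}{17} = \frac{10}{3} + \frac{365}{17} = \frac{1265}{51}$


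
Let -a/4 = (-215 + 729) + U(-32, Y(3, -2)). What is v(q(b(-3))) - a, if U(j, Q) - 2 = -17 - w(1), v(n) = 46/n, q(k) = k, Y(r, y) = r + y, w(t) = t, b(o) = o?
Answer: 5930/3 ≈ 1976.7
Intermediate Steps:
U(j, Q) = -16 (U(j, Q) = 2 + (-17 - 1*1) = 2 + (-17 - 1) = 2 - 18 = -16)
a = -1992 (a = -4*((-215 + 729) - 16) = -4*(514 - 16) = -4*498 = -1992)
v(q(b(-3))) - a = 46/(-3) - 1*(-1992) = 46*(-⅓) + 1992 = -46/3 + 1992 = 5930/3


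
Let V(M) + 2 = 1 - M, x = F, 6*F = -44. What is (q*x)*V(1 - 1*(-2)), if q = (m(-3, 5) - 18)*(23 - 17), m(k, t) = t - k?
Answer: -1760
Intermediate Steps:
F = -22/3 (F = (1/6)*(-44) = -22/3 ≈ -7.3333)
q = -60 (q = ((5 - 1*(-3)) - 18)*(23 - 17) = ((5 + 3) - 18)*6 = (8 - 18)*6 = -10*6 = -60)
x = -22/3 ≈ -7.3333
V(M) = -1 - M (V(M) = -2 + (1 - M) = -1 - M)
(q*x)*V(1 - 1*(-2)) = (-60*(-22/3))*(-1 - (1 - 1*(-2))) = 440*(-1 - (1 + 2)) = 440*(-1 - 1*3) = 440*(-1 - 3) = 440*(-4) = -1760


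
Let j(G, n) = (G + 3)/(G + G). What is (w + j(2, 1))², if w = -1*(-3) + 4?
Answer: 1089/16 ≈ 68.063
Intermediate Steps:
j(G, n) = (3 + G)/(2*G) (j(G, n) = (3 + G)/((2*G)) = (3 + G)*(1/(2*G)) = (3 + G)/(2*G))
w = 7 (w = 3 + 4 = 7)
(w + j(2, 1))² = (7 + (½)*(3 + 2)/2)² = (7 + (½)*(½)*5)² = (7 + 5/4)² = (33/4)² = 1089/16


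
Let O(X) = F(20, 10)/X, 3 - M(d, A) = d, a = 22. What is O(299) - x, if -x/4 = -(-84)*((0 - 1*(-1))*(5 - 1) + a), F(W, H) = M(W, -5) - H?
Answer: 2612037/299 ≈ 8735.9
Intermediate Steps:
M(d, A) = 3 - d
F(W, H) = 3 - H - W (F(W, H) = (3 - W) - H = 3 - H - W)
O(X) = -27/X (O(X) = (3 - 1*10 - 1*20)/X = (3 - 10 - 20)/X = -27/X)
x = -8736 (x = -(-84)*(-4*((0 - 1*(-1))*(5 - 1) + 22)) = -(-84)*(-4*((0 + 1)*4 + 22)) = -(-84)*(-4*(1*4 + 22)) = -(-84)*(-4*(4 + 22)) = -(-84)*(-4*26) = -(-84)*(-104) = -4*2184 = -8736)
O(299) - x = -27/299 - 1*(-8736) = -27*1/299 + 8736 = -27/299 + 8736 = 2612037/299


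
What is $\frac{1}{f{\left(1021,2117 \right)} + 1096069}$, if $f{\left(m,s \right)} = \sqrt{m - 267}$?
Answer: $\frac{84313}{92412865539} - \frac{\sqrt{754}}{1201367252007} \approx 9.1233 \cdot 10^{-7}$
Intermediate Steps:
$f{\left(m,s \right)} = \sqrt{-267 + m}$
$\frac{1}{f{\left(1021,2117 \right)} + 1096069} = \frac{1}{\sqrt{-267 + 1021} + 1096069} = \frac{1}{\sqrt{754} + 1096069} = \frac{1}{1096069 + \sqrt{754}}$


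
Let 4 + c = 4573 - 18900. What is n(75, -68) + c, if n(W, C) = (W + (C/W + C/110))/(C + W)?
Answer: -82700908/5775 ≈ -14321.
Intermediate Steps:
c = -14331 (c = -4 + (4573 - 18900) = -4 - 14327 = -14331)
n(W, C) = (W + C/110 + C/W)/(C + W) (n(W, C) = (W + (C/W + C*(1/110)))/(C + W) = (W + (C/W + C/110))/(C + W) = (W + (C/110 + C/W))/(C + W) = (W + C/110 + C/W)/(C + W))
n(75, -68) + c = (-68 + 75² + (1/110)*(-68)*75)/(75*(-68 + 75)) - 14331 = (1/75)*(-68 + 5625 - 510/11)/7 - 14331 = (1/75)*(⅐)*(60617/11) - 14331 = 60617/5775 - 14331 = -82700908/5775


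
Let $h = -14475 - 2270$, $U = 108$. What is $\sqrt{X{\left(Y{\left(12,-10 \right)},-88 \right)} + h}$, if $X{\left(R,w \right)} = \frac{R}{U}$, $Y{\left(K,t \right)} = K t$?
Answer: $\frac{i \sqrt{150715}}{3} \approx 129.41 i$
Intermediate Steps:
$h = -16745$ ($h = -14475 - 2270 = -16745$)
$X{\left(R,w \right)} = \frac{R}{108}$
$\sqrt{X{\left(Y{\left(12,-10 \right)},-88 \right)} + h} = \sqrt{\frac{12 \left(-10\right)}{108} - 16745} = \sqrt{\frac{1}{108} \left(-120\right) - 16745} = \sqrt{- \frac{10}{9} - 16745} = \sqrt{- \frac{150715}{9}} = \frac{i \sqrt{150715}}{3}$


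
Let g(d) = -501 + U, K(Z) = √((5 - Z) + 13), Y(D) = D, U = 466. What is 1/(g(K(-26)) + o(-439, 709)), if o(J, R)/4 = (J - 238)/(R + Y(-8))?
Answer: -701/27243 ≈ -0.025731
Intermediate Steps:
K(Z) = √(18 - Z)
g(d) = -35 (g(d) = -501 + 466 = -35)
o(J, R) = 4*(-238 + J)/(-8 + R) (o(J, R) = 4*((J - 238)/(R - 8)) = 4*((-238 + J)/(-8 + R)) = 4*(-238 + J)/(-8 + R))
1/(g(K(-26)) + o(-439, 709)) = 1/(-35 + 4*(-238 - 439)/(-8 + 709)) = 1/(-35 + 4*(-677)/701) = 1/(-35 + 4*(1/701)*(-677)) = 1/(-35 - 2708/701) = 1/(-27243/701) = -701/27243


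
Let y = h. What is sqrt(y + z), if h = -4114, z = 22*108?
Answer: I*sqrt(1738) ≈ 41.689*I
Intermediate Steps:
z = 2376
y = -4114
sqrt(y + z) = sqrt(-4114 + 2376) = sqrt(-1738) = I*sqrt(1738)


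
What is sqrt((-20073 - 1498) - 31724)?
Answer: I*sqrt(53295) ≈ 230.86*I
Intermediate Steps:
sqrt((-20073 - 1498) - 31724) = sqrt(-21571 - 31724) = sqrt(-53295) = I*sqrt(53295)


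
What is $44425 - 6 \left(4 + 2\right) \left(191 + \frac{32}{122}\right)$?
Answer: $\frac{2289913}{61} \approx 37540.0$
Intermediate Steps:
$44425 - 6 \left(4 + 2\right) \left(191 + \frac{32}{122}\right) = 44425 - 6 \cdot 6 \left(191 + 32 \cdot \frac{1}{122}\right) = 44425 - 36 \left(191 + \frac{16}{61}\right) = 44425 - 36 \cdot \frac{11667}{61} = 44425 - \frac{420012}{61} = \frac{2289913}{61}$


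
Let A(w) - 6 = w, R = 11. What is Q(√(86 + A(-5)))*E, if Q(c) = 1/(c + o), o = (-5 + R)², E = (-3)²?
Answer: 108/403 - 3*√87/403 ≈ 0.19856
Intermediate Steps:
E = 9
A(w) = 6 + w
o = 36 (o = (-5 + 11)² = 6² = 36)
Q(c) = 1/(36 + c) (Q(c) = 1/(c + 36) = 1/(36 + c))
Q(√(86 + A(-5)))*E = 9/(36 + √(86 + (6 - 5))) = 9/(36 + √(86 + 1)) = 9/(36 + √87)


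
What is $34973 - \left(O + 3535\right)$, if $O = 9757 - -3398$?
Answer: $18283$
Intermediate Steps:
$O = 13155$ ($O = 9757 + 3398 = 13155$)
$34973 - \left(O + 3535\right) = 34973 - \left(13155 + 3535\right) = 34973 - 16690 = 18283$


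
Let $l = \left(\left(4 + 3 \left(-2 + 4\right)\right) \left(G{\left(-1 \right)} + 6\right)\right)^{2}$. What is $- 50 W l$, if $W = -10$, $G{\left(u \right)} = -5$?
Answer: $50000$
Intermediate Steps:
$l = 100$ ($l = \left(\left(4 + 3 \left(-2 + 4\right)\right) \left(-5 + 6\right)\right)^{2} = \left(\left(4 + 3 \cdot 2\right) 1\right)^{2} = \left(\left(4 + 6\right) 1\right)^{2} = \left(10 \cdot 1\right)^{2} = 10^{2} = 100$)
$- 50 W l = \left(-50\right) \left(-10\right) 100 = 500 \cdot 100 = 50000$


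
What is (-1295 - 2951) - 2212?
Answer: -6458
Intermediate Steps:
(-1295 - 2951) - 2212 = -4246 - 2212 = -6458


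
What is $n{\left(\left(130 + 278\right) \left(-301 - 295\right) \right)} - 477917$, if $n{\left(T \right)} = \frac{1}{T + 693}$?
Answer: $- \frac{115882924576}{242475} \approx -4.7792 \cdot 10^{5}$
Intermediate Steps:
$n{\left(T \right)} = \frac{1}{693 + T}$
$n{\left(\left(130 + 278\right) \left(-301 - 295\right) \right)} - 477917 = \frac{1}{693 + \left(130 + 278\right) \left(-301 - 295\right)} - 477917 = \frac{1}{693 + 408 \left(-596\right)} - 477917 = \frac{1}{693 - 243168} - 477917 = \frac{1}{-242475} - 477917 = - \frac{1}{242475} - 477917 = - \frac{115882924576}{242475}$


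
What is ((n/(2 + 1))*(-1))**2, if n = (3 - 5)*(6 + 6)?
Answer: 64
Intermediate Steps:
n = -24 (n = -2*12 = -24)
((n/(2 + 1))*(-1))**2 = ((-24/(2 + 1))*(-1))**2 = ((-24/3)*(-1))**2 = (((1/3)*(-24))*(-1))**2 = (-8*(-1))**2 = 8**2 = 64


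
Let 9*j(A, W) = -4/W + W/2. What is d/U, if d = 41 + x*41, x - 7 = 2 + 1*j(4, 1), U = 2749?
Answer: 7093/49482 ≈ 0.14335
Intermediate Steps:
j(A, W) = -4/(9*W) + W/18 (j(A, W) = (-4/W + W/2)/9 = (W/2 - 4/W)/9 = -4/(9*W) + W/18)
x = 155/18 (x = 7 + (2 + 1*((1/18)*(-8 + 1²)/1)) = 7 + (2 + 1*((1/18)*1*(-8 + 1))) = 7 + (2 + 1*((1/18)*1*(-7))) = 7 + (2 + 1*(-7/18)) = 7 + (2 - 7/18) = 7 + 29/18 = 155/18 ≈ 8.6111)
d = 7093/18 (d = 41 + (155/18)*41 = 41 + 6355/18 = 7093/18 ≈ 394.06)
d/U = (7093/18)/2749 = (7093/18)*(1/2749) = 7093/49482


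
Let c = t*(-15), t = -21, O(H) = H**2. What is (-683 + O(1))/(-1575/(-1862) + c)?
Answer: -181412/84015 ≈ -2.1593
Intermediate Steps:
c = 315 (c = -21*(-15) = 315)
(-683 + O(1))/(-1575/(-1862) + c) = (-683 + 1**2)/(-1575/(-1862) + 315) = (-683 + 1)/(-1575*(-1/1862) + 315) = -682/(225/266 + 315) = -682/84015/266 = -682*266/84015 = -181412/84015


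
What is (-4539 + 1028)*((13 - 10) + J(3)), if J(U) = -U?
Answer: 0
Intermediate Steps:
(-4539 + 1028)*((13 - 10) + J(3)) = (-4539 + 1028)*((13 - 10) - 1*3) = -3511*(3 - 3) = -3511*0 = 0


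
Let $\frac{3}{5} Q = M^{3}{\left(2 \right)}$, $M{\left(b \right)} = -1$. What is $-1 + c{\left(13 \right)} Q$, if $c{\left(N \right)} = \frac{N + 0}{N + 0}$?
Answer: $- \frac{8}{3} \approx -2.6667$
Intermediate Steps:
$c{\left(N \right)} = 1$ ($c{\left(N \right)} = \frac{N}{N} = 1$)
$Q = - \frac{5}{3}$ ($Q = \frac{5 \left(-1\right)^{3}}{3} = \frac{5}{3} \left(-1\right) = - \frac{5}{3} \approx -1.6667$)
$-1 + c{\left(13 \right)} Q = -1 + 1 \left(- \frac{5}{3}\right) = -1 - \frac{5}{3} = - \frac{8}{3}$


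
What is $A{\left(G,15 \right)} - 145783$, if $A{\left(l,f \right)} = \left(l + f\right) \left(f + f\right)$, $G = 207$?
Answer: $-139123$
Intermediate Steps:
$A{\left(l,f \right)} = 2 f \left(f + l\right)$ ($A{\left(l,f \right)} = \left(f + l\right) 2 f = 2 f \left(f + l\right)$)
$A{\left(G,15 \right)} - 145783 = 2 \cdot 15 \left(15 + 207\right) - 145783 = 2 \cdot 15 \cdot 222 - 145783 = 6660 - 145783 = -139123$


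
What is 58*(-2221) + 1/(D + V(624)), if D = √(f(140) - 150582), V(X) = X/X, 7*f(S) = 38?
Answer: (-257636*√1844563 + 901719*I)/(-7*I + 2*√1844563) ≈ -1.2882e+5 - 0.0025771*I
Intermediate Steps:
f(S) = 38/7 (f(S) = (⅐)*38 = 38/7)
V(X) = 1
D = 2*I*√1844563/7 (D = √(38/7 - 150582) = √(-1054036/7) = 2*I*√1844563/7 ≈ 388.04*I)
58*(-2221) + 1/(D + V(624)) = 58*(-2221) + 1/(2*I*√1844563/7 + 1) = -128818 + 1/(1 + 2*I*√1844563/7)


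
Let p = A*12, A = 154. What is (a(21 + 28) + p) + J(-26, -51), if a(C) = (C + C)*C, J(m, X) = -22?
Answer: 6628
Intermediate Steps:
p = 1848 (p = 154*12 = 1848)
a(C) = 2*C**2 (a(C) = (2*C)*C = 2*C**2)
(a(21 + 28) + p) + J(-26, -51) = (2*(21 + 28)**2 + 1848) - 22 = (2*49**2 + 1848) - 22 = (2*2401 + 1848) - 22 = (4802 + 1848) - 22 = 6650 - 22 = 6628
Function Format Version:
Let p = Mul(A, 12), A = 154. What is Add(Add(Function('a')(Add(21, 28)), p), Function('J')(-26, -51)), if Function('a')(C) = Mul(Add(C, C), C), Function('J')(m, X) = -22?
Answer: 6628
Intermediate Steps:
p = 1848 (p = Mul(154, 12) = 1848)
Function('a')(C) = Mul(2, Pow(C, 2)) (Function('a')(C) = Mul(Mul(2, C), C) = Mul(2, Pow(C, 2)))
Add(Add(Function('a')(Add(21, 28)), p), Function('J')(-26, -51)) = Add(Add(Mul(2, Pow(Add(21, 28), 2)), 1848), -22) = Add(Add(Mul(2, Pow(49, 2)), 1848), -22) = Add(Add(Mul(2, 2401), 1848), -22) = Add(Add(4802, 1848), -22) = Add(6650, -22) = 6628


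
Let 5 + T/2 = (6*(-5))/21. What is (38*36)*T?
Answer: -123120/7 ≈ -17589.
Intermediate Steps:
T = -90/7 (T = -10 + 2*((6*(-5))/21) = -10 + 2*(-30*1/21) = -10 + 2*(-10/7) = -10 - 20/7 = -90/7 ≈ -12.857)
(38*36)*T = (38*36)*(-90/7) = 1368*(-90/7) = -123120/7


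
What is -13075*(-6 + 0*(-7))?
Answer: 78450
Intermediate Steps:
-13075*(-6 + 0*(-7)) = -13075*(-6 + 0) = -13075*(-6) = 78450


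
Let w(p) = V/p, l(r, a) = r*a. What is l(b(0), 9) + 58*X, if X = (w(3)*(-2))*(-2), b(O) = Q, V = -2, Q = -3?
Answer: -545/3 ≈ -181.67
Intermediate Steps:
b(O) = -3
l(r, a) = a*r
w(p) = -2/p
X = -8/3 (X = (-2/3*(-2))*(-2) = (-2*1/3*(-2))*(-2) = -2/3*(-2)*(-2) = (4/3)*(-2) = -8/3 ≈ -2.6667)
l(b(0), 9) + 58*X = 9*(-3) + 58*(-8/3) = -27 - 464/3 = -545/3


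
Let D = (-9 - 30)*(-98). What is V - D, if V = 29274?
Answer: 25452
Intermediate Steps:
D = 3822 (D = -39*(-98) = 3822)
V - D = 29274 - 1*3822 = 29274 - 3822 = 25452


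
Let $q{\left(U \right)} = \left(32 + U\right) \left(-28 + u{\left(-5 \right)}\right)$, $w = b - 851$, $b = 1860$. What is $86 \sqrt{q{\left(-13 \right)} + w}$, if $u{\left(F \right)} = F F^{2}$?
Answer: $86 i \sqrt{1898} \approx 3746.7 i$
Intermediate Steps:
$w = 1009$ ($w = 1860 - 851 = 1009$)
$u{\left(F \right)} = F^{3}$
$q{\left(U \right)} = -4896 - 153 U$ ($q{\left(U \right)} = \left(32 + U\right) \left(-28 + \left(-5\right)^{3}\right) = \left(32 + U\right) \left(-28 - 125\right) = \left(32 + U\right) \left(-153\right) = -4896 - 153 U$)
$86 \sqrt{q{\left(-13 \right)} + w} = 86 \sqrt{\left(-4896 - -1989\right) + 1009} = 86 \sqrt{\left(-4896 + 1989\right) + 1009} = 86 \sqrt{-2907 + 1009} = 86 \sqrt{-1898} = 86 i \sqrt{1898}$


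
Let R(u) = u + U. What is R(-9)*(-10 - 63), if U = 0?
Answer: 657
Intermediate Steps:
R(u) = u (R(u) = u + 0 = u)
R(-9)*(-10 - 63) = -9*(-10 - 63) = -9*(-73) = 657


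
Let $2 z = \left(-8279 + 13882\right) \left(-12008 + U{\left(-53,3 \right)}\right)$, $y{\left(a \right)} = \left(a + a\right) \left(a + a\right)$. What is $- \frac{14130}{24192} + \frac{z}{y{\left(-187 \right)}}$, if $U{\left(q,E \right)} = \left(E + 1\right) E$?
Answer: $- \frac{11319333449}{46998336} \approx -240.85$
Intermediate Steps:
$y{\left(a \right)} = 4 a^{2}$ ($y{\left(a \right)} = 2 a 2 a = 4 a^{2}$)
$U{\left(q,E \right)} = E \left(1 + E\right)$ ($U{\left(q,E \right)} = \left(1 + E\right) E = E \left(1 + E\right)$)
$z = -33606794$ ($z = \frac{\left(-8279 + 13882\right) \left(-12008 + 3 \left(1 + 3\right)\right)}{2} = \frac{5603 \left(-12008 + 3 \cdot 4\right)}{2} = \frac{5603 \left(-12008 + 12\right)}{2} = \frac{5603 \left(-11996\right)}{2} = \frac{1}{2} \left(-67213588\right) = -33606794$)
$- \frac{14130}{24192} + \frac{z}{y{\left(-187 \right)}} = - \frac{14130}{24192} - \frac{33606794}{4 \left(-187\right)^{2}} = \left(-14130\right) \frac{1}{24192} - \frac{33606794}{4 \cdot 34969} = - \frac{785}{1344} - \frac{33606794}{139876} = - \frac{785}{1344} - \frac{16803397}{69938} = - \frac{11319333449}{46998336}$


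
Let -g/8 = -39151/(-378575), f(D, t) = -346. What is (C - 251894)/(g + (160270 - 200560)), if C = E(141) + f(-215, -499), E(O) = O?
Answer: 95438378925/15253099958 ≈ 6.2570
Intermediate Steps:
g = -313208/378575 (g = -(-313208)/(-378575) = -(-313208)*(-1)/378575 = -8*39151/378575 = -313208/378575 ≈ -0.82733)
C = -205 (C = 141 - 346 = -205)
(C - 251894)/(g + (160270 - 200560)) = (-205 - 251894)/(-313208/378575 + (160270 - 200560)) = -252099/(-313208/378575 - 40290) = -252099/(-15253099958/378575) = -252099*(-378575/15253099958) = 95438378925/15253099958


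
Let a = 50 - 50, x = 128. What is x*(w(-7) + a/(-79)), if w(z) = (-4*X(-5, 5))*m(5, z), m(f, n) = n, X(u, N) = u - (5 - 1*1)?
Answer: -32256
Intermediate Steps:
X(u, N) = -4 + u (X(u, N) = u - (5 - 1) = u - 1*4 = u - 4 = -4 + u)
w(z) = 36*z (w(z) = (-4*(-4 - 5))*z = (-4*(-9))*z = 36*z)
a = 0
x*(w(-7) + a/(-79)) = 128*(36*(-7) + 0/(-79)) = 128*(-252 + 0*(-1/79)) = 128*(-252 + 0) = 128*(-252) = -32256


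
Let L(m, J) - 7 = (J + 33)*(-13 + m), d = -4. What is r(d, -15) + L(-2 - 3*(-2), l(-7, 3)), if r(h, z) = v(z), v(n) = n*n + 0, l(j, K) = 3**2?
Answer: -146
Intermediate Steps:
l(j, K) = 9
v(n) = n**2 (v(n) = n**2 + 0 = n**2)
r(h, z) = z**2
L(m, J) = 7 + (-13 + m)*(33 + J) (L(m, J) = 7 + (J + 33)*(-13 + m) = 7 + (33 + J)*(-13 + m) = 7 + (-13 + m)*(33 + J))
r(d, -15) + L(-2 - 3*(-2), l(-7, 3)) = (-15)**2 + (-422 - 13*9 + 33*(-2 - 3*(-2)) + 9*(-2 - 3*(-2))) = 225 + (-422 - 117 + 33*(-2 + 6) + 9*(-2 + 6)) = 225 + (-422 - 117 + 33*4 + 9*4) = 225 + (-422 - 117 + 132 + 36) = 225 - 371 = -146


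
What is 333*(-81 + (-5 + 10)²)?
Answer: -18648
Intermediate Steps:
333*(-81 + (-5 + 10)²) = 333*(-81 + 5²) = 333*(-81 + 25) = 333*(-56) = -18648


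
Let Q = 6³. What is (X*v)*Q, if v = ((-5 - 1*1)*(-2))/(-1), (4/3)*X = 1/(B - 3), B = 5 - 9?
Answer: 1944/7 ≈ 277.71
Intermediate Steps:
B = -4
Q = 216
X = -3/28 (X = 3/(4*(-4 - 3)) = (¾)/(-7) = (¾)*(-⅐) = -3/28 ≈ -0.10714)
v = -12 (v = ((-5 - 1)*(-2))*(-1) = -6*(-2)*(-1) = 12*(-1) = -12)
(X*v)*Q = -3/28*(-12)*216 = (9/7)*216 = 1944/7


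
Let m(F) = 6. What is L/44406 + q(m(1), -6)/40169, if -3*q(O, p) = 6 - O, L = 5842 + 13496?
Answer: 3223/7401 ≈ 0.43548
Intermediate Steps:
L = 19338
q(O, p) = -2 + O/3 (q(O, p) = -(6 - O)/3 = -2 + O/3)
L/44406 + q(m(1), -6)/40169 = 19338/44406 + (-2 + (1/3)*6)/40169 = 19338*(1/44406) + (-2 + 2)*(1/40169) = 3223/7401 + 0*(1/40169) = 3223/7401 + 0 = 3223/7401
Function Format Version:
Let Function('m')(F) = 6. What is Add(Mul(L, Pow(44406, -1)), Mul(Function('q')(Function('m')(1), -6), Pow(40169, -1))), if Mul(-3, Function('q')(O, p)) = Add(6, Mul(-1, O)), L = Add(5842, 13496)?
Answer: Rational(3223, 7401) ≈ 0.43548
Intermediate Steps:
L = 19338
Function('q')(O, p) = Add(-2, Mul(Rational(1, 3), O)) (Function('q')(O, p) = Mul(Rational(-1, 3), Add(6, Mul(-1, O))) = Add(-2, Mul(Rational(1, 3), O)))
Add(Mul(L, Pow(44406, -1)), Mul(Function('q')(Function('m')(1), -6), Pow(40169, -1))) = Add(Mul(19338, Pow(44406, -1)), Mul(Add(-2, Mul(Rational(1, 3), 6)), Pow(40169, -1))) = Add(Mul(19338, Rational(1, 44406)), Mul(Add(-2, 2), Rational(1, 40169))) = Add(Rational(3223, 7401), Mul(0, Rational(1, 40169))) = Add(Rational(3223, 7401), 0) = Rational(3223, 7401)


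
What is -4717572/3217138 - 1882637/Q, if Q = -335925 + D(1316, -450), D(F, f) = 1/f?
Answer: 1006189345872564/243161345204819 ≈ 4.1379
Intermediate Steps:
Q = -151166251/450 (Q = -335925 + 1/(-450) = -335925 - 1/450 = -151166251/450 ≈ -3.3593e+5)
-4717572/3217138 - 1882637/Q = -4717572/3217138 - 1882637/(-151166251/450) = -4717572*1/3217138 - 1882637*(-450/151166251) = -2358786/1608569 + 847186650/151166251 = 1006189345872564/243161345204819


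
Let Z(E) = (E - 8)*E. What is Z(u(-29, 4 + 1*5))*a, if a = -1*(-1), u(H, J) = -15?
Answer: 345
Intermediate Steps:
Z(E) = E*(-8 + E) (Z(E) = (-8 + E)*E = E*(-8 + E))
a = 1
Z(u(-29, 4 + 1*5))*a = -15*(-8 - 15)*1 = -15*(-23)*1 = 345*1 = 345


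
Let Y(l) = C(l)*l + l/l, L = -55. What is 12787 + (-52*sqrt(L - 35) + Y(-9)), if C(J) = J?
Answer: 12869 - 156*I*sqrt(10) ≈ 12869.0 - 493.32*I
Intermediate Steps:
Y(l) = 1 + l**2 (Y(l) = l*l + l/l = l**2 + 1 = 1 + l**2)
12787 + (-52*sqrt(L - 35) + Y(-9)) = 12787 + (-52*sqrt(-55 - 35) + (1 + (-9)**2)) = 12787 + (-156*I*sqrt(10) + (1 + 81)) = 12787 + (-156*I*sqrt(10) + 82) = 12787 + (82 - 156*I*sqrt(10)) = 12869 - 156*I*sqrt(10)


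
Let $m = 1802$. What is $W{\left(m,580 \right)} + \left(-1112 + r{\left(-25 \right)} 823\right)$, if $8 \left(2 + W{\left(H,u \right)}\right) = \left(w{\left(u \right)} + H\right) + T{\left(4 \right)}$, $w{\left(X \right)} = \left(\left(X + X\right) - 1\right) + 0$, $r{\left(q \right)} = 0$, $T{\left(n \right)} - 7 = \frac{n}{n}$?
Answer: $- \frac{5943}{8} \approx -742.88$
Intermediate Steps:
$T{\left(n \right)} = 8$ ($T{\left(n \right)} = 7 + \frac{n}{n} = 7 + 1 = 8$)
$w{\left(X \right)} = -1 + 2 X$ ($w{\left(X \right)} = \left(2 X - 1\right) + 0 = \left(-1 + 2 X\right) + 0 = -1 + 2 X$)
$W{\left(H,u \right)} = - \frac{9}{8} + \frac{u}{4} + \frac{H}{8}$ ($W{\left(H,u \right)} = -2 + \frac{\left(\left(-1 + 2 u\right) + H\right) + 8}{8} = -2 + \frac{\left(-1 + H + 2 u\right) + 8}{8} = -2 + \frac{7 + H + 2 u}{8} = -2 + \left(\frac{7}{8} + \frac{u}{4} + \frac{H}{8}\right) = - \frac{9}{8} + \frac{u}{4} + \frac{H}{8}$)
$W{\left(m,580 \right)} + \left(-1112 + r{\left(-25 \right)} 823\right) = \left(- \frac{9}{8} + \frac{1}{4} \cdot 580 + \frac{1}{8} \cdot 1802\right) + \left(-1112 + 0 \cdot 823\right) = \left(- \frac{9}{8} + 145 + \frac{901}{4}\right) + \left(-1112 + 0\right) = \frac{2953}{8} - 1112 = - \frac{5943}{8}$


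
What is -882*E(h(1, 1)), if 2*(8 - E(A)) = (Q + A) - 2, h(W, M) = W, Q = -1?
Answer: -7938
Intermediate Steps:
E(A) = 19/2 - A/2 (E(A) = 8 - ((-1 + A) - 2)/2 = 8 - (-3 + A)/2 = 8 + (3/2 - A/2) = 19/2 - A/2)
-882*E(h(1, 1)) = -882*(19/2 - 1/2*1) = -882*(19/2 - 1/2) = -882*9 = -7938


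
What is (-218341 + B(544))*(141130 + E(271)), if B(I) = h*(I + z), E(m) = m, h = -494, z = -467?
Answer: -36252246979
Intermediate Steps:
B(I) = 230698 - 494*I (B(I) = -494*(I - 467) = -494*(-467 + I) = 230698 - 494*I)
(-218341 + B(544))*(141130 + E(271)) = (-218341 + (230698 - 494*544))*(141130 + 271) = (-218341 + (230698 - 268736))*141401 = (-218341 - 38038)*141401 = -256379*141401 = -36252246979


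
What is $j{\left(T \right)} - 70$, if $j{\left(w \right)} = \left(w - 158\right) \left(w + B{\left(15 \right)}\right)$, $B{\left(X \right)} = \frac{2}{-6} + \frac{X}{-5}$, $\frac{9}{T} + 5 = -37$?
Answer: $\frac{288875}{588} \approx 491.28$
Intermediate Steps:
$T = - \frac{3}{14}$ ($T = \frac{9}{-5 - 37} = \frac{9}{-42} = 9 \left(- \frac{1}{42}\right) = - \frac{3}{14} \approx -0.21429$)
$B{\left(X \right)} = - \frac{1}{3} - \frac{X}{5}$ ($B{\left(X \right)} = 2 \left(- \frac{1}{6}\right) + X \left(- \frac{1}{5}\right) = - \frac{1}{3} - \frac{X}{5}$)
$j{\left(w \right)} = \left(-158 + w\right) \left(- \frac{10}{3} + w\right)$ ($j{\left(w \right)} = \left(w - 158\right) \left(w - \frac{10}{3}\right) = \left(-158 + w\right) \left(w - \frac{10}{3}\right) = \left(-158 + w\right) \left(- \frac{10}{3} + w\right)$)
$j{\left(T \right)} - 70 = \left(\frac{1580}{3} + \left(- \frac{3}{14}\right)^{2} - - \frac{242}{7}\right) - 70 = \left(\frac{1580}{3} + \frac{9}{196} + \frac{242}{7}\right) - 70 = \frac{330035}{588} - 70 = \frac{288875}{588}$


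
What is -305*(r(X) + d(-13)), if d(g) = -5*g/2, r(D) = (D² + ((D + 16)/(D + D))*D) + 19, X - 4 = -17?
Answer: -67710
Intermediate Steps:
X = -13 (X = 4 - 17 = -13)
r(D) = 27 + D² + D/2 (r(D) = (D² + ((16 + D)/((2*D)))*D) + 19 = (D² + ((16 + D)*(1/(2*D)))*D) + 19 = (D² + ((16 + D)/(2*D))*D) + 19 = (D² + (8 + D/2)) + 19 = (8 + D² + D/2) + 19 = 27 + D² + D/2)
d(g) = -5*g/2 (d(g) = -5*g*(½) = -5*g/2)
-305*(r(X) + d(-13)) = -305*((27 + (-13)² + (½)*(-13)) - 5/2*(-13)) = -305*((27 + 169 - 13/2) + 65/2) = -305*(379/2 + 65/2) = -305*222 = -67710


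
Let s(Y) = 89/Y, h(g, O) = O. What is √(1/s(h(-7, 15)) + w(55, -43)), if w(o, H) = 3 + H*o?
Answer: I*√18708067/89 ≈ 48.599*I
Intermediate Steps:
√(1/s(h(-7, 15)) + w(55, -43)) = √(1/(89/15) + (3 - 43*55)) = √(1/(89*(1/15)) + (3 - 2365)) = √(1/(89/15) - 2362) = √(15/89 - 2362) = √(-210203/89) = I*√18708067/89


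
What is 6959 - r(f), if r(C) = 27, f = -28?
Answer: 6932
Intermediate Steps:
6959 - r(f) = 6959 - 1*27 = 6959 - 27 = 6932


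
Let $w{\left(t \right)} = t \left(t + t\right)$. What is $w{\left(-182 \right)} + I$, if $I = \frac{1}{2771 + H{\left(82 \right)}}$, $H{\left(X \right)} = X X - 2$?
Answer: $\frac{628892265}{9493} \approx 66248.0$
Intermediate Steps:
$H{\left(X \right)} = -2 + X^{2}$ ($H{\left(X \right)} = X^{2} - 2 = -2 + X^{2}$)
$w{\left(t \right)} = 2 t^{2}$ ($w{\left(t \right)} = t 2 t = 2 t^{2}$)
$I = \frac{1}{9493}$ ($I = \frac{1}{2771 - \left(2 - 82^{2}\right)} = \frac{1}{2771 + \left(-2 + 6724\right)} = \frac{1}{2771 + 6722} = \frac{1}{9493} \approx 0.00010534$)
$w{\left(-182 \right)} + I = 2 \left(-182\right)^{2} + \frac{1}{9493} = 2 \cdot 33124 + \frac{1}{9493} = 66248 + \frac{1}{9493} = \frac{628892265}{9493}$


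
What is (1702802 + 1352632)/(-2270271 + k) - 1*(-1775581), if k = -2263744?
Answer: 8050507832281/4534015 ≈ 1.7756e+6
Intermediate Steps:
(1702802 + 1352632)/(-2270271 + k) - 1*(-1775581) = (1702802 + 1352632)/(-2270271 - 2263744) - 1*(-1775581) = 3055434/(-4534015) + 1775581 = 3055434*(-1/4534015) + 1775581 = -3055434/4534015 + 1775581 = 8050507832281/4534015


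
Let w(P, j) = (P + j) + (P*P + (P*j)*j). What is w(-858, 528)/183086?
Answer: -119230419/91543 ≈ -1302.5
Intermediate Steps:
w(P, j) = P + j + P² + P*j² (w(P, j) = (P + j) + (P² + P*j²) = P + j + P² + P*j²)
w(-858, 528)/183086 = (-858 + 528 + (-858)² - 858*528²)/183086 = (-858 + 528 + 736164 - 858*278784)*(1/183086) = (-858 + 528 + 736164 - 239196672)*(1/183086) = -238460838*1/183086 = -119230419/91543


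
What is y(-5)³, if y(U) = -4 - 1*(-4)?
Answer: 0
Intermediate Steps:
y(U) = 0 (y(U) = -4 + 4 = 0)
y(-5)³ = 0³ = 0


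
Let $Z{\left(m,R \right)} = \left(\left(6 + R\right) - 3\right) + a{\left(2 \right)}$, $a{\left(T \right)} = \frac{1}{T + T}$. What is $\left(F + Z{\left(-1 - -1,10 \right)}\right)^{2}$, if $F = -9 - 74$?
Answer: $\frac{77841}{16} \approx 4865.1$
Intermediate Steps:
$a{\left(T \right)} = \frac{1}{2 T}$
$F = -83$
$Z{\left(m,R \right)} = \frac{13}{4} + R$ ($Z{\left(m,R \right)} = \left(\left(6 + R\right) - 3\right) + \frac{1}{2 \cdot 2} = \left(3 + R\right) + \frac{1}{2} \cdot \frac{1}{2} = \left(3 + R\right) + \frac{1}{4} = \frac{13}{4} + R$)
$\left(F + Z{\left(-1 - -1,10 \right)}\right)^{2} = \left(-83 + \left(\frac{13}{4} + 10\right)\right)^{2} = \left(-83 + \frac{53}{4}\right)^{2} = \left(- \frac{279}{4}\right)^{2} = \frac{77841}{16}$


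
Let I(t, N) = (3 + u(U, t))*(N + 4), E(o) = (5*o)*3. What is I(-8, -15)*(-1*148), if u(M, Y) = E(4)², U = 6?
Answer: 5865684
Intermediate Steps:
E(o) = 15*o
u(M, Y) = 3600 (u(M, Y) = (15*4)² = 60² = 3600)
I(t, N) = 14412 + 3603*N (I(t, N) = (3 + 3600)*(N + 4) = 3603*(4 + N) = 14412 + 3603*N)
I(-8, -15)*(-1*148) = (14412 + 3603*(-15))*(-1*148) = (14412 - 54045)*(-148) = -39633*(-148) = 5865684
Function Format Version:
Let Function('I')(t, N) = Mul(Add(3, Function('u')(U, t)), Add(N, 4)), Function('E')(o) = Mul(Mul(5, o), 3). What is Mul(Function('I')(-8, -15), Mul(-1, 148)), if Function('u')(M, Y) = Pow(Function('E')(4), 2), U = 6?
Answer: 5865684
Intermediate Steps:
Function('E')(o) = Mul(15, o)
Function('u')(M, Y) = 3600 (Function('u')(M, Y) = Pow(Mul(15, 4), 2) = Pow(60, 2) = 3600)
Function('I')(t, N) = Add(14412, Mul(3603, N)) (Function('I')(t, N) = Mul(Add(3, 3600), Add(N, 4)) = Mul(3603, Add(4, N)) = Add(14412, Mul(3603, N)))
Mul(Function('I')(-8, -15), Mul(-1, 148)) = Mul(Add(14412, Mul(3603, -15)), Mul(-1, 148)) = Mul(Add(14412, -54045), -148) = Mul(-39633, -148) = 5865684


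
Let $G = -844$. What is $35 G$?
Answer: $-29540$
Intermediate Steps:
$35 G = 35 \left(-844\right) = -29540$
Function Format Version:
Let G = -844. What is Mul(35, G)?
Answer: -29540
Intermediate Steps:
Mul(35, G) = Mul(35, -844) = -29540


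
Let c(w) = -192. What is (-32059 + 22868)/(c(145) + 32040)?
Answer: -9191/31848 ≈ -0.28859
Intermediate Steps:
(-32059 + 22868)/(c(145) + 32040) = (-32059 + 22868)/(-192 + 32040) = -9191/31848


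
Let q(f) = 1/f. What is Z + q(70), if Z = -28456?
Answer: -1991919/70 ≈ -28456.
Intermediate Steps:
Z + q(70) = -28456 + 1/70 = -1991919/70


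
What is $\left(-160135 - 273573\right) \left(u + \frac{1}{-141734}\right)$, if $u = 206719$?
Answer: $- \frac{6353629361496230}{70867} \approx -8.9656 \cdot 10^{10}$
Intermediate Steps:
$\left(-160135 - 273573\right) \left(u + \frac{1}{-141734}\right) = \left(-160135 - 273573\right) \left(206719 + \frac{1}{-141734}\right) = - 433708 \left(206719 - \frac{1}{141734}\right) = \left(-433708\right) \frac{29299110745}{141734} = - \frac{6353629361496230}{70867}$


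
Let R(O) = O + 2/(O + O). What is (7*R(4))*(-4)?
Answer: -119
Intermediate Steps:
R(O) = O + 1/O (R(O) = O + 2/((2*O)) = O + 2*(1/(2*O)) = O + 1/O)
(7*R(4))*(-4) = (7*(4 + 1/4))*(-4) = (7*(4 + ¼))*(-4) = (7*(17/4))*(-4) = (119/4)*(-4) = -119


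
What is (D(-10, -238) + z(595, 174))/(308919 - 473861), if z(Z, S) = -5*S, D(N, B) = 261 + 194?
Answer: 415/164942 ≈ 0.0025160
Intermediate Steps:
D(N, B) = 455
(D(-10, -238) + z(595, 174))/(308919 - 473861) = (455 - 5*174)/(308919 - 473861) = (455 - 870)/(-164942) = -415*(-1/164942) = 415/164942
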